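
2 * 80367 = 160734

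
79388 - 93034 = -13646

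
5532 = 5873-341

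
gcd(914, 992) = 2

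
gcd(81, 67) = 1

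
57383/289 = 198 + 161/289 ≈ 198.56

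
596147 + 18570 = 614717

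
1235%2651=1235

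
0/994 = 0 = 0.00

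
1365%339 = 9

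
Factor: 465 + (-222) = 3^5 = 243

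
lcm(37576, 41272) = 2517592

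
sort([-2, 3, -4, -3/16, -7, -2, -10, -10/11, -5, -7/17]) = [-10, -7, -5, -4, -2, -2, -10/11, -7/17, -3/16, 3]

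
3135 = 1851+1284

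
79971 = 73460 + 6511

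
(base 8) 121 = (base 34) 2d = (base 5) 311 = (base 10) 81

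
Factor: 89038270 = 2^1*5^1*89^1*100043^1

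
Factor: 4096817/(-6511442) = -1*2^(-1)*7^(-1)*17^(-1)*109^(-1)*251^(-1)*1423^1*2879^1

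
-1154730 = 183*(-6310)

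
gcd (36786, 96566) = 2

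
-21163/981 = -21 - 562/981 ≈ -21.57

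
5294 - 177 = 5117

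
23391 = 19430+3961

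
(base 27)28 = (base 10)62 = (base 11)57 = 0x3e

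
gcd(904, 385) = 1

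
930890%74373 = 38414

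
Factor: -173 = -1*173^1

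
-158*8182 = -1292756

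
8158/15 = 543 + 13/15 ≈ 543.87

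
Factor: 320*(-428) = -1*2^8*5^1*107^1 = -136960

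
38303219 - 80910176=-42606957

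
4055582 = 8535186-4479604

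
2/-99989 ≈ -0.0000200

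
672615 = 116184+556431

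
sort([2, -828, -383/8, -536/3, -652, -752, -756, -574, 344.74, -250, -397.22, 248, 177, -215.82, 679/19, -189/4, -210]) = [-828, -756, -752, -652, -574, -397.22, -250, -215.82, -210, -536/3, -383/8, -189/4, 2, 679/19, 177, 248, 344.74]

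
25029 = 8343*3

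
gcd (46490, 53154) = 2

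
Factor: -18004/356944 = -1*2^(-2)*643^1*3187^(-1) = -643/12748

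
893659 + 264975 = 1158634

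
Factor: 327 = 3^1 * 109^1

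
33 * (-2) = -66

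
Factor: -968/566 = -1*2^2*11^2*283^(-1) = -484/283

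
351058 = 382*919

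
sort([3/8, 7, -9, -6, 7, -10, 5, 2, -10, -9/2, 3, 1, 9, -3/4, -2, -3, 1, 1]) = [-10, -10, -9, -6, -9/2, -3, -2, -3/4, 3/8, 1, 1, 1, 2, 3, 5, 7, 7, 9]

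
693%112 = 21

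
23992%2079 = 1123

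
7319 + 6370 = 13689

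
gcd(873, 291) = 291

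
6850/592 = 3425/296 ≈ 11.57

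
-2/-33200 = 1/16600 ≈ 0.0000602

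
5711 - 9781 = -4070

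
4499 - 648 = 3851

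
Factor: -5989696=-1 * 2^6 * 31^1 * 3019^1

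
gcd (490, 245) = 245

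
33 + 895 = 928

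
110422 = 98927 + 11495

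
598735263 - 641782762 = -43047499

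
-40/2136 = -5/267 ≈ -0.0187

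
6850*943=6459550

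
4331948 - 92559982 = -88228034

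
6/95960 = 3/47980≈0.0000625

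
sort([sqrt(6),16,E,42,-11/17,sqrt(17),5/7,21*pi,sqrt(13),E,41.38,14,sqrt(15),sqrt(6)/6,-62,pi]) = [-62,-11/17,sqrt(6)/6,5/7,sqrt(6),E,E,pi,sqrt(13),sqrt(15),sqrt(17),14,16,41.38,42,21*pi]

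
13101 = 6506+6595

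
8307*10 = 83070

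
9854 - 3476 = 6378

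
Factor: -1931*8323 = -1*7^1*29^1*41^1*1931^1 = -16071713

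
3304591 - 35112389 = -31807798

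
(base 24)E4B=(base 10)8171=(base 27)B5H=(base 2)1111111101011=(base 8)17753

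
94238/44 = 47119/22 ≈ 2141.77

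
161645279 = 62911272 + 98734007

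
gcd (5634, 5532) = 6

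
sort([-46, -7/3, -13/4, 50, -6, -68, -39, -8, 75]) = [-68, -46, -39, -8, -6, -13/4, -7/3, 50, 75]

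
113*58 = 6554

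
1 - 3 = -2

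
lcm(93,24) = 744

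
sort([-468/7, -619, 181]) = [-619, -468/7, 181]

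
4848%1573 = 129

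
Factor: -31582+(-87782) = -1*2^2*3^1*7^3*29^1 = -119364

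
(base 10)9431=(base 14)3619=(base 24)g8n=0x24d7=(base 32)96n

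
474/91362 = 79/15227 ≈ 0.00519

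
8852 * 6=53112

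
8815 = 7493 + 1322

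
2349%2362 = 2349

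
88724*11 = 975964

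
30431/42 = 724+23/42 ≈ 724.55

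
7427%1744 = 451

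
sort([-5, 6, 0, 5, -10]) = [-10, -5, 0, 5, 6]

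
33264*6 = 199584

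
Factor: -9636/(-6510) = 2^1 * 5^(-1) * 7^(-1) * 11^1 * 31^(-1) * 73^1 = 1606/1085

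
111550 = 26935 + 84615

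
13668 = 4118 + 9550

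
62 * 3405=211110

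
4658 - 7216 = -2558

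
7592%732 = 272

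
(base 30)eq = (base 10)446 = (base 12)312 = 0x1be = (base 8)676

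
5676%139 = 116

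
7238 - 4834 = 2404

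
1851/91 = 20 + 31/91 ≈ 20.34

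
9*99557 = 896013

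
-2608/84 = -31 - 1/21 ≈ -31.05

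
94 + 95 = 189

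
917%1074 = 917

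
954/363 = 2 + 76/121 ≈ 2.63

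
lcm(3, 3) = 3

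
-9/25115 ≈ -0.000358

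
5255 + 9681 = 14936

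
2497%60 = 37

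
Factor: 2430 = 2^1 * 3^5 * 5^1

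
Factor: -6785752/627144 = -1 * 3^(-1) * 7^(-1) * 173^1 * 3733^(-1) * 4903^1 = -848219/78393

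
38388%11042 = 5262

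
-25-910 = -935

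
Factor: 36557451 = 3^2 * 7^1 * 73^1 * 7949^1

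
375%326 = 49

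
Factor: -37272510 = -1 * 2^1 * 3^2 * 5^1 * 11^1 * 37649^1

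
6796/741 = 9 + 127/741 ≈ 9.17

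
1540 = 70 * 22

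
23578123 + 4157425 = 27735548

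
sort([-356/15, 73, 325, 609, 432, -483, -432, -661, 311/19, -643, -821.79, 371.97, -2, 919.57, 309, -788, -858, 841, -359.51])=[-858, -821.79, -788, -661, -643, -483, -432, -359.51, -356/15, -2, 311/19, 73, 309, 325, 371.97, 432, 609, 841, 919.57]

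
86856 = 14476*6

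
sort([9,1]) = [1,9]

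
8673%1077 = 57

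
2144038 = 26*82463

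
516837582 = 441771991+75065591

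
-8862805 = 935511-9798316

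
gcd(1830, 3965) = 305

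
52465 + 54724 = 107189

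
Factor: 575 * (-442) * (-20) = 2^3 * 5^3 * 13^1 * 17^1 * 23^1 = 5083000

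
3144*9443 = 29688792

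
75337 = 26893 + 48444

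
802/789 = 1 + 13/789 ≈ 1.02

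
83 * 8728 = 724424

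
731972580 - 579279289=152693291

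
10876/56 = 194 + 3/14 ≈ 194.21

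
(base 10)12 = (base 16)c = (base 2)1100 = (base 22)c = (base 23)c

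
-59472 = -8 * 7434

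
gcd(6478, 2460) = 82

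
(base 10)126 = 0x7e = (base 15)86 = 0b1111110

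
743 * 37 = 27491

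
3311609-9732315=-6420706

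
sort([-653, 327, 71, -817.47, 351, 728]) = [-817.47, -653, 71, 327, 351, 728]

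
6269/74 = 84 + 53/74 ≈ 84.72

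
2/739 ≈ 0.00271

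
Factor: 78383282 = 2^1*39191641^1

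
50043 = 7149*7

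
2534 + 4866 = 7400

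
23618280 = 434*54420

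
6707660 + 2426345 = 9134005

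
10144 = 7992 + 2152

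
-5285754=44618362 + -49904116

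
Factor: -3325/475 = -1*7^1 = -7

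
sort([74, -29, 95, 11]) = [-29, 11, 74, 95]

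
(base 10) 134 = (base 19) 71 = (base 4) 2012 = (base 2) 10000110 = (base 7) 251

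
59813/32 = 1869 + 5/32 ≈ 1869.16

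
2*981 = 1962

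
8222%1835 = 882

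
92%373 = 92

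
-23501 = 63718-87219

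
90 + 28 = 118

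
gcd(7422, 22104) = 6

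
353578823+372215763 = 725794586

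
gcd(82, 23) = 1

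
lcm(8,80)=80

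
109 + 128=237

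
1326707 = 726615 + 600092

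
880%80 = 0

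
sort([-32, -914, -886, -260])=[-914, -886, -260, -32]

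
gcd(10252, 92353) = 1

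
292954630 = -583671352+876625982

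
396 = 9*44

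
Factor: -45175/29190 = -1*2^ (-1)*3^ (-1)*5^1*7^ (-1)*13^1 = -65/42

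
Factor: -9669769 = -1*661^1*14629^1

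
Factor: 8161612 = 2^2 * 2040403^1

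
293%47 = 11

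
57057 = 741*77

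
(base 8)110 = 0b1001000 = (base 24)30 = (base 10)72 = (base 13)57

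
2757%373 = 146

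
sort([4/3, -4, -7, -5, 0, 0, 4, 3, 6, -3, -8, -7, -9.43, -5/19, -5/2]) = [-9.43, -8, -7, -7, -5, -4, -3, -5/2, -5/19, 0, 0, 4/3, 3, 4, 6]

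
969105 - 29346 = 939759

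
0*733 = 0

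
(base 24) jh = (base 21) 11b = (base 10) 473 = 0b111011001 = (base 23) kd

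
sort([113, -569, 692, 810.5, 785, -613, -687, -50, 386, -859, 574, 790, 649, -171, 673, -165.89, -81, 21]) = [-859, -687, -613, -569, -171, -165.89, -81, -50, 21, 113, 386, 574, 649, 673, 692, 785, 790, 810.5]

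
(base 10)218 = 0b11011010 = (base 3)22002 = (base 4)3122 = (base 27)82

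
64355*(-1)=-64355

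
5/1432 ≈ 0.00349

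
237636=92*2583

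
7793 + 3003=10796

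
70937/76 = 933 + 29/76 ≈ 933.38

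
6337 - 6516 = -179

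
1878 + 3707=5585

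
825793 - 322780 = 503013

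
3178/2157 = 1+1021/2157 ≈ 1.47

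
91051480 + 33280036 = 124331516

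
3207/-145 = -22-17/145 ≈ -22.12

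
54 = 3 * 18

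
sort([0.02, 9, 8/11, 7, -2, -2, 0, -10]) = [-10, -2, -2, 0, 0.02, 8/11, 7, 9]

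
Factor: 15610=2^1*5^1*7^1*223^1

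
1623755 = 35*46393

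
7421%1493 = 1449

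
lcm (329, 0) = 0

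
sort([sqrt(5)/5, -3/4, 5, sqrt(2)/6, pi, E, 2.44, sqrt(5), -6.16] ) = [-6.16, -3/4, sqrt(2)/6, sqrt(5)/5, sqrt(5), 2.44, E, pi, 5] 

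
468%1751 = 468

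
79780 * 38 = 3031640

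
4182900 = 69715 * 60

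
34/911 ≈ 0.0373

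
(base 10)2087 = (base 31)25a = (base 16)827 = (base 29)2ds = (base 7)6041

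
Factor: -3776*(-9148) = 2^8*59^1*2287^1 = 34542848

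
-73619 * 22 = -1619618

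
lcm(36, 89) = 3204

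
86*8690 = 747340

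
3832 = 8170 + -4338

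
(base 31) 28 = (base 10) 70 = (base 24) 2m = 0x46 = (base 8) 106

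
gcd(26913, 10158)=3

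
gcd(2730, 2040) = 30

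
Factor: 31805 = 5^1*6361^1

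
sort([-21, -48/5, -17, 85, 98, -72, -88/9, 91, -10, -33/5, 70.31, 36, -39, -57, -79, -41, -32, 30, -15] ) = [-79, -72, -57, -41, -39, -32, -21, -17, -15, -10, -88/9, -48/5, -33/5, 30, 36, 70.31, 85, 91, 98] 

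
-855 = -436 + -419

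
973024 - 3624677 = -2651653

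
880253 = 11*80023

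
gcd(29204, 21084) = 28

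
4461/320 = 13 + 301/320 ≈ 13.94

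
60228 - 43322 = 16906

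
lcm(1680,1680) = 1680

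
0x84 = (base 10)132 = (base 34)3u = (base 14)96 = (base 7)246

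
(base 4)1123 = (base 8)133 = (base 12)77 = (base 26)3d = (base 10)91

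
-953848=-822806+-131042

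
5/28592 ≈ 0.000175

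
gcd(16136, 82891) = 1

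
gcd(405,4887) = 27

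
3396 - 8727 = -5331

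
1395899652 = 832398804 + 563500848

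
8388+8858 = 17246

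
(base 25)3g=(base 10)91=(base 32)2r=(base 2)1011011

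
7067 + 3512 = 10579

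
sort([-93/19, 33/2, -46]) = [-46, -93/19, 33/2]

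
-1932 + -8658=-10590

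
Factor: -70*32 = -1*2^6*5^1*7^1 = -2240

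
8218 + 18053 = 26271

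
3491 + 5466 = 8957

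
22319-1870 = 20449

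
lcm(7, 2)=14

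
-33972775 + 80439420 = 46466645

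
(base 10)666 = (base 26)pg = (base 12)476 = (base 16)29a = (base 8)1232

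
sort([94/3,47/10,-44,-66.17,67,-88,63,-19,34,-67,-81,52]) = [-88,-81,-67,-66.17,-44,-19,47/10,94/3,34,52,63,67]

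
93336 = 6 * 15556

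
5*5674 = 28370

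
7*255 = 1785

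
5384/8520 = 673/1065 ≈ 0.632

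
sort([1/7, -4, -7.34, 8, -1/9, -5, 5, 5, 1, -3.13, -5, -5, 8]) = [-7.34, -5, -5, -5, -4, -3.13, -1/9, 1/7, 1, 5, 5, 8, 8]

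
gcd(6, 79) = 1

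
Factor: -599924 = -1*2^2*13^1*83^1*139^1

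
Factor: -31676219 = -1 * 17^1 * 1863307^1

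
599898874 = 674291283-74392409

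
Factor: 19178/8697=2^1*3^(-1)*13^(-1)*43^1=86/39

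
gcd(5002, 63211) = 1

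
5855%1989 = 1877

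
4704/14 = 336 = 336.00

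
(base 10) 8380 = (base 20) 10j0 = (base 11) 6329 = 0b10000010111100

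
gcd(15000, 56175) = 75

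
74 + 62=136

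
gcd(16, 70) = 2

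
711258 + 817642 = 1528900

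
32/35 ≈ 0.914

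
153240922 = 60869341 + 92371581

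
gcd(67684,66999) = 1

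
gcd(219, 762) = 3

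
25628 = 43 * 596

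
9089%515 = 334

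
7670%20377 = 7670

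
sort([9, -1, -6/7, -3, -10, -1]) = [-10, -3, -1, -1, -6/7, 9]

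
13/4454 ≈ 0.00292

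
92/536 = 23/134 ≈ 0.172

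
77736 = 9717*8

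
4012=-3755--7767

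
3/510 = 1/170 ≈ 0.00588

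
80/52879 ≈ 0.00151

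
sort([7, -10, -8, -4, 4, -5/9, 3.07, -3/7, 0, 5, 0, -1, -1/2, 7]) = [-10, -8, -4, -1, -5/9, -1/2, -3/7, 0, 0, 3.07, 4, 5, 7, 7]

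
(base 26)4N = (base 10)127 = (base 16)7F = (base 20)67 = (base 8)177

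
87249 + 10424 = 97673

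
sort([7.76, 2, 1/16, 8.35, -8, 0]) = [-8, 0, 1/16, 2, 7.76, 8.35]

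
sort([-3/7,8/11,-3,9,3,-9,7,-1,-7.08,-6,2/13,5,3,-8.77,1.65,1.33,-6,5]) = [-9,-8.77,-7.08,-6,-6,-3,-1,-3/7,2/13,8/11,1.33,1.65,3,3,5,5,7,9]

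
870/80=10 + 7/8 ≈ 10.88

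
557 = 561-4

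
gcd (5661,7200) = 9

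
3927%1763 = 401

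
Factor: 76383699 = 3^1 * 7^3 * 74231^1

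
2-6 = -4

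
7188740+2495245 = 9683985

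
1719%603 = 513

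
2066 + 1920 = 3986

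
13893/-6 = -2315-1/2 = -2315.50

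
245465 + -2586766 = -2341301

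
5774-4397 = 1377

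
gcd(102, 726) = 6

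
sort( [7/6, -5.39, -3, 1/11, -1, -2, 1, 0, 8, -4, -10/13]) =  [-5.39, -4, -3, -2, -1, -10/13, 0, 1/11, 1, 7/6, 8]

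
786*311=244446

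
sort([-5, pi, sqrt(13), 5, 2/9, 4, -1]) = [-5, -1, 2/9, pi, sqrt(13), 4, 5]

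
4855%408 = 367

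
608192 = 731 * 832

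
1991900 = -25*(-79676)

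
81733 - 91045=-9312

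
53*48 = 2544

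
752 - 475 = 277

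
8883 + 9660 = 18543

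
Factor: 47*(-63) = -1*3^2*7^1*47^1 = -2961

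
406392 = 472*861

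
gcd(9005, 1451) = 1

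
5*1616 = 8080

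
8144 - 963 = 7181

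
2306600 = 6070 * 380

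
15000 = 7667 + 7333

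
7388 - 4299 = 3089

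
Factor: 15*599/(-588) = -1*2^(-2)*5^1*7^(-2)*599^1 = -2995/196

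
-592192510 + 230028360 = -362164150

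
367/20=18+7/20=18.35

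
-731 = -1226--495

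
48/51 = 16/17 ≈ 0.941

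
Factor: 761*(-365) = -1*5^1*73^1*761^1 = -277765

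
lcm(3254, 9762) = 9762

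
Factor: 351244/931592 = 2^(-1) * 23^(-1) * 61^(-1) * 83^(-1) * 87811^1 = 87811/232898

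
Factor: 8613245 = 5^1*1722649^1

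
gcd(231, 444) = 3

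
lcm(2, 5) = 10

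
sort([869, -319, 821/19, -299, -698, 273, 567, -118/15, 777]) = [-698, -319, -299, -118/15, 821/19, 273, 567, 777, 869]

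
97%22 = 9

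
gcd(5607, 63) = 63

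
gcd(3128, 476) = 68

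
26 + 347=373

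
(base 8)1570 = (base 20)248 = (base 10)888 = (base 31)sk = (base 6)4040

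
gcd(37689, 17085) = 51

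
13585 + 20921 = 34506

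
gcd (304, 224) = 16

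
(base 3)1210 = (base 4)300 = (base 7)66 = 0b110000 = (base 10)48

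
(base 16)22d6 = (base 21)k4e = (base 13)40a0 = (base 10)8918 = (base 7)35000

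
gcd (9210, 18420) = 9210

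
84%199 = 84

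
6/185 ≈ 0.0324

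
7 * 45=315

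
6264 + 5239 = 11503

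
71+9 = 80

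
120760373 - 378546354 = -257785981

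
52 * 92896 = 4830592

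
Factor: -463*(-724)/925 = 2^2*5^(-2)*37^(-1)*181^1*463^1 = 335212/925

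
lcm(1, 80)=80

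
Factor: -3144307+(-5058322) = -1*8202629^1 = -8202629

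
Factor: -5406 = -1 * 2^1 * 3^1 * 17^1 * 53^1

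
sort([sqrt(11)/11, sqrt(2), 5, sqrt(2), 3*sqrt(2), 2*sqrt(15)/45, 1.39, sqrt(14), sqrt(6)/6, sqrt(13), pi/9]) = [2*sqrt(15)/45, sqrt(11)/11, pi/9, sqrt(6)/6, 1.39, sqrt(2), sqrt(2), sqrt(13), sqrt(14), 3*sqrt(2), 5]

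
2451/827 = 2 + 797/827≈2.96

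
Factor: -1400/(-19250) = 2^2*5^(-1)*11^(-1) = 4/55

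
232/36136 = 29/4517≈0.00642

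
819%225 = 144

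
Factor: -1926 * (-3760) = 2^5 * 3^2 * 5^1 * 47^1 * 107^1 = 7241760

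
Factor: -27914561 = -1*17^1*1642033^1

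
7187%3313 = 561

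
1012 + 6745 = 7757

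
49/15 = 3 + 4/15≈3.27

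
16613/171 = 97 + 26/171 ≈ 97.15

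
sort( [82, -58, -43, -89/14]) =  [-58, -43, -89/14, 82]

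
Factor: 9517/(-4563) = -1*3^(-3)*13^(-2)*31^1*307^1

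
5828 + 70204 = 76032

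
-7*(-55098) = 385686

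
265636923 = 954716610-689079687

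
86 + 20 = 106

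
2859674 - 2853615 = 6059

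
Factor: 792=2^3*3^2*11^1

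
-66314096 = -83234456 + 16920360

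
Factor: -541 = -1 * 541^1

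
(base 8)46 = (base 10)38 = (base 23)1f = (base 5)123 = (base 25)1d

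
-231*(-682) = 157542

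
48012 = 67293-19281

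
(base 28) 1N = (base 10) 51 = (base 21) 29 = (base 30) 1L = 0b110011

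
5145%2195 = 755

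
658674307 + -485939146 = 172735161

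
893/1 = 893 = 893.00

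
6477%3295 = 3182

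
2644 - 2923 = -279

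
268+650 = 918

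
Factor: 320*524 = 2^8*5^1*131^1 = 167680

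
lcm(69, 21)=483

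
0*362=0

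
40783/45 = 906+13/45≈906.29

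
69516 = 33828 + 35688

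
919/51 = 18 + 1/51 ≈ 18.02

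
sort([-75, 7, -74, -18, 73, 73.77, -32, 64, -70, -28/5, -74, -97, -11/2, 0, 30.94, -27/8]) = [-97, -75, -74, -74, -70, -32, -18, -28/5, -11/2, -27/8, 0, 7, 30.94, 64, 73, 73.77]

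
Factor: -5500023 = -1 * 3^1 * 1833341^1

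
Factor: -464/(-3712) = 2^(-3) = 1/8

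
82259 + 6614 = 88873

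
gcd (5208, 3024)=168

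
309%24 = 21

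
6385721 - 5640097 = 745624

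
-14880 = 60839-75719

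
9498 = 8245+1253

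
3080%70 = 0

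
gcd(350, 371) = 7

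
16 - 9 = 7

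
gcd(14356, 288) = 4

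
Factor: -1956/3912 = -1 * 2^(-1) = -1/2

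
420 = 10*42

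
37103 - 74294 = -37191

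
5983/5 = 1196+3/5 = 1196.60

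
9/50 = 0.18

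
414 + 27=441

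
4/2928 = 1/732 ≈ 0.00137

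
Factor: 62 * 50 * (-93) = -1 * 2^2 * 3^1 * 5^2 * 31^2 = -288300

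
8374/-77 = -108 - 58/77 ≈ -108.75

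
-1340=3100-4440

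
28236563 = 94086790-65850227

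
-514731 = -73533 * 7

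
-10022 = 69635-79657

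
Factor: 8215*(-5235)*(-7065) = 3^3*5^3*31^1*53^1*157^1*349^1 = 303834034125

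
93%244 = 93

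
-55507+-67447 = -122954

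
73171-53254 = 19917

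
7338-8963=-1625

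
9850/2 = 4925 = 4925.00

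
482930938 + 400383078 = 883314016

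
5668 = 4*1417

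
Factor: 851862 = 2^1 * 3^1 * 11^1 * 12907^1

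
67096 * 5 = 335480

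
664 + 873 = 1537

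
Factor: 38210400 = 2^5*3^3*5^2*29^1*61^1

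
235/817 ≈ 0.288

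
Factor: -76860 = -1*2^2*3^2*5^1*7^1*61^1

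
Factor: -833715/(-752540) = 2^(-2)*3^2*97^1*197^(-1) = 873/788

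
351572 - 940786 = -589214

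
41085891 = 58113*707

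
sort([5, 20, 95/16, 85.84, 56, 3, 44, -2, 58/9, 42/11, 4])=[-2, 3, 42/11, 4, 5, 95/16, 58/9, 20, 44, 56, 85.84]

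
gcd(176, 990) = 22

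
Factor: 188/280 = 2^(-1)*5^(-1)*7^(-1)*47^1 = 47/70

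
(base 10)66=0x42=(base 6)150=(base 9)73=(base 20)36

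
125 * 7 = 875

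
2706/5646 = 451/941 ≈ 0.479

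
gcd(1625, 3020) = 5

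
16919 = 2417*7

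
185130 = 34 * 5445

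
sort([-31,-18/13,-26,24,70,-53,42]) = [-53,-31,-26,-18/13,24,42,70]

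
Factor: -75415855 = -1*5^1*1571^1*9601^1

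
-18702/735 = -6234/245 ≈ -25.44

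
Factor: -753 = -1*3^1*251^1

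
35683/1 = 35683 = 35683.00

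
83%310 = 83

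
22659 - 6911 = 15748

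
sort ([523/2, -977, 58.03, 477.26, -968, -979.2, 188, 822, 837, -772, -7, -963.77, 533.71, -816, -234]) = [-979.2, -977, -968, -963.77, -816, -772, -234, -7, 58.03, 188, 523/2, 477.26, 533.71, 822, 837]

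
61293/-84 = -729 - 19/28 ≈ -729.68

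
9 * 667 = 6003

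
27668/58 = 477+1/29 ≈ 477.03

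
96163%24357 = 23092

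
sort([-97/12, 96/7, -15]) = [-15, -97/12, 96/7]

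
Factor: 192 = 2^6*3^1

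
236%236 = 0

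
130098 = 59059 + 71039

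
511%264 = 247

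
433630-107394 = 326236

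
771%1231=771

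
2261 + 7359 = 9620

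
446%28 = 26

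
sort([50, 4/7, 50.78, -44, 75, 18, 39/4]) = [-44, 4/7, 39/4, 18, 50, 50.78, 75]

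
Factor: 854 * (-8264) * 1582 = -1 * 2^5 * 7^2 * 61^1 * 113^1 * 1033^1 = -11164895392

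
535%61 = 47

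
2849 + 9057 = 11906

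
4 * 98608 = 394432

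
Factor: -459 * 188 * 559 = -1 * 2^2 * 3^3 * 13^1 * 17^1 * 43^1 * 47^1 = -48237228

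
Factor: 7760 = 2^4 * 5^1 * 97^1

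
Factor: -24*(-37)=2^3*3^1*37^1=888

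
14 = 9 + 5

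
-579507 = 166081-745588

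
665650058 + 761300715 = 1426950773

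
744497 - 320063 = 424434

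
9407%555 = 527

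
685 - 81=604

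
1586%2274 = 1586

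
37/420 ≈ 0.0881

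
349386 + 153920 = 503306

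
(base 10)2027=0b11111101011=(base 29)2bq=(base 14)a4b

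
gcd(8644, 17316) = 4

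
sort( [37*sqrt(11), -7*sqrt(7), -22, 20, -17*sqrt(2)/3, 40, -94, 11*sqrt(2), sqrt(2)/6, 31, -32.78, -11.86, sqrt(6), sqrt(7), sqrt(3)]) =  [-94, -32.78, -22, -7*sqrt(7), -11.86, -17*sqrt(2)/3, sqrt(2)/6, sqrt(3), sqrt(6), sqrt(7), 11*sqrt(2), 20, 31, 40, 37*sqrt(11)]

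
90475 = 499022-408547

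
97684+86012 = 183696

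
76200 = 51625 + 24575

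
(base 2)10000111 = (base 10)135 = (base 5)1020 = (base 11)113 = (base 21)69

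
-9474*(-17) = 161058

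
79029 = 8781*9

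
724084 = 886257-162173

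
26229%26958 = 26229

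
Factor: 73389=3^1 * 17^1 * 1439^1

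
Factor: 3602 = 2^1*1801^1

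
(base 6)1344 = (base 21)gg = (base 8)540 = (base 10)352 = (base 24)eg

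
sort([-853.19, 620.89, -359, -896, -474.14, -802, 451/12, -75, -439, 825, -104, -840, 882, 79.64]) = [-896, -853.19, -840, -802, -474.14, -439, -359, -104, -75, 451/12, 79.64, 620.89, 825, 882]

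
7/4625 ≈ 0.00151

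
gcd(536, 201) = 67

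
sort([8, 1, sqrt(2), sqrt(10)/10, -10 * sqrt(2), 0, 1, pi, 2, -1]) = [-10 * sqrt(2), -1, 0, sqrt(10)/10, 1, 1, sqrt(2), 2, pi, 8]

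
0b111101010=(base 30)ga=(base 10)490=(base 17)1be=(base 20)14a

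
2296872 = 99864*23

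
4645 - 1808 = 2837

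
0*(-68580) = 0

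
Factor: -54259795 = -1 * 5^1 * 10851959^1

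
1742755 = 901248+841507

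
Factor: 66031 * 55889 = 7^1 * 9433^1 * 55889^1 = 3690406559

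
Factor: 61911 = 3^3*2293^1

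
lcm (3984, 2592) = 215136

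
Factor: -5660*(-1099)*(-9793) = -1*2^2*5^1*7^2*157^1*283^1*1399^1 = -60915789620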